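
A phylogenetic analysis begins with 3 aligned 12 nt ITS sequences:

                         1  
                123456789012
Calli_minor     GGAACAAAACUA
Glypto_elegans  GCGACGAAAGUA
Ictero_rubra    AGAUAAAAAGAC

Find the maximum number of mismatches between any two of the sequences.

8

Pairwise Hamming distances:
  Calli_minor vs Glypto_elegans: 4
  Calli_minor vs Ictero_rubra: 6
  Glypto_elegans vs Ictero_rubra: 8
The largest is 8, between Glypto_elegans and Ictero_rubra.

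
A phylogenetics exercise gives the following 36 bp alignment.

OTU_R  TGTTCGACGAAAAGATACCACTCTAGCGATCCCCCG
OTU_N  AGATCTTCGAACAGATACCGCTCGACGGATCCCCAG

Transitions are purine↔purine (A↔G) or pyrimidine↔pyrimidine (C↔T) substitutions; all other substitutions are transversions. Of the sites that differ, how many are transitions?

Mismatches occur at site 1 (T↔A, transversion), site 3 (T↔A, transversion), site 6 (G↔T, transversion), site 7 (A↔T, transversion), site 12 (A↔C, transversion), site 20 (A↔G, transition), site 24 (T↔G, transversion), site 26 (G↔C, transversion), site 27 (C↔G, transversion), site 35 (C↔A, transversion).
Of the 10 differences, 1 transition and 9 transversions, so the answer is 1.

1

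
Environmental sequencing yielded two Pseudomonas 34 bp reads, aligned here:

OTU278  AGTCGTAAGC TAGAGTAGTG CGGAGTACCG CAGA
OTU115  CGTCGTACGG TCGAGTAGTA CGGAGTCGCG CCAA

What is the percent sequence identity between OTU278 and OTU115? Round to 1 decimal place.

Differing sites — 1:A/C; 8:A/C; 10:C/G; 12:A/C; 20:G/A; 27:A/C; 28:C/G; 32:A/C; 33:G/A.
25 of the 34 sites match, so the percent identity is 25/34 × 100 = 73.5%.

73.5%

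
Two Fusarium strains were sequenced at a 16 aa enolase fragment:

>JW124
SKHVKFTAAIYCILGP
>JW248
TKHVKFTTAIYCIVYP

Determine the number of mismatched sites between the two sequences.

4

Mismatches occur at site 1 (S/T), site 8 (A/T), site 14 (L/V), site 15 (G/Y).
That gives 4 mismatches out of 16 aligned sites, so the Hamming distance is 4.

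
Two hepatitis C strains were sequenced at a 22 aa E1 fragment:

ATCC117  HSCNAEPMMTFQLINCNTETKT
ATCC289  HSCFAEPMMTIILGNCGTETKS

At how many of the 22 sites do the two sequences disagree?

6

Differing sites — 4:N/F; 11:F/I; 12:Q/I; 14:I/G; 17:N/G; 22:T/S.
That gives 6 mismatches out of 22 aligned sites, so the Hamming distance is 6.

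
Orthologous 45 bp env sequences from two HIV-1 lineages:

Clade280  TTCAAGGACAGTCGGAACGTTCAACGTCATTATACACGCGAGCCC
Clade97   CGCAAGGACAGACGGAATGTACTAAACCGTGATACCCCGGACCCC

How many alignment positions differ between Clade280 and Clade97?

15

Mismatches occur at site 1 (T↔C), site 2 (T↔G), site 12 (T↔A), site 18 (C↔T), site 21 (T↔A), site 23 (A↔T), site 25 (C↔A), site 26 (G↔A), site 27 (T↔C), site 29 (A↔G), site 31 (T↔G), site 36 (A↔C), site 38 (G↔C), site 39 (C↔G), site 42 (G↔C).
That gives 15 mismatches out of 45 aligned sites, so the Hamming distance is 15.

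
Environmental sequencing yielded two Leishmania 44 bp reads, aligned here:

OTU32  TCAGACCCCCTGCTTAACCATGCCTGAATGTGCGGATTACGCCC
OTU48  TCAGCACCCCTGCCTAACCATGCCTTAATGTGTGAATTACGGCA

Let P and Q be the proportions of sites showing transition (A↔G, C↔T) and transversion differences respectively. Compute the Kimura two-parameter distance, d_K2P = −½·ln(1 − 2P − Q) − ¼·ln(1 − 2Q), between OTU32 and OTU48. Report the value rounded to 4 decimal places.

Differing sites — 5:A/C (Tv); 6:C/A (Tv); 14:T/C (Ti); 26:G/T (Tv); 33:C/T (Ti); 35:G/A (Ti); 42:C/G (Tv); 44:C/A (Tv).
Of the 8 differences, 3 transitions and 5 transversions over 44 sites: P = 3/44 = 0.068182, Q = 5/44 = 0.113636.
d = −0.5·ln(0.750000) − 0.25·ln(0.772728) = −0.5·(-0.287682) − 0.25·(-0.257828) = 0.2083.

0.2083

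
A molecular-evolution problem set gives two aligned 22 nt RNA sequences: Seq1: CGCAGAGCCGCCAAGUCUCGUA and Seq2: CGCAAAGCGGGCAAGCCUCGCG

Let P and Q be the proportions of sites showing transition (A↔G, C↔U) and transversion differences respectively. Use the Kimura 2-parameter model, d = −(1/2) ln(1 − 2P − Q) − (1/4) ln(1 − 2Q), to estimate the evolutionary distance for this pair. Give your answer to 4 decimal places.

Differing sites — 5:G/A (Ti); 9:C/G (Tv); 11:C/G (Tv); 16:U/C (Ti); 21:U/C (Ti); 22:A/G (Ti).
Of the 6 differences, 4 transitions and 2 transversions over 22 sites: P = 4/22 = 0.181818, Q = 2/22 = 0.090909.
d = −0.5·ln(0.545455) − 0.25·ln(0.818182) = −0.5·(-0.606135) − 0.25·(-0.200670) = 0.3532.

0.3532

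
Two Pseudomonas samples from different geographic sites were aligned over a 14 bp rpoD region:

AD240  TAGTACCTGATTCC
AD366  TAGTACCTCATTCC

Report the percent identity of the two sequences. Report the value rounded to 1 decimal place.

Differing sites — 9:G/C.
13 of the 14 sites match, so the percent identity is 13/14 × 100 = 92.9%.

92.9%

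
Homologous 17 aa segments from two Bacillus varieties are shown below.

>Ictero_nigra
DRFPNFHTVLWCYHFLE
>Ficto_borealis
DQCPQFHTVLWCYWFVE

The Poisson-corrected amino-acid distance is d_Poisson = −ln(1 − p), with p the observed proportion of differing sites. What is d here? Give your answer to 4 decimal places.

The sequences differ at positions 2 (R/Q), 3 (F/C), 5 (N/Q), 14 (H/W), 16 (L/V).
p = 5/17 = 0.294118.
d = −ln(1 − 0.294118) = −ln(0.705882) = 0.3483.

0.3483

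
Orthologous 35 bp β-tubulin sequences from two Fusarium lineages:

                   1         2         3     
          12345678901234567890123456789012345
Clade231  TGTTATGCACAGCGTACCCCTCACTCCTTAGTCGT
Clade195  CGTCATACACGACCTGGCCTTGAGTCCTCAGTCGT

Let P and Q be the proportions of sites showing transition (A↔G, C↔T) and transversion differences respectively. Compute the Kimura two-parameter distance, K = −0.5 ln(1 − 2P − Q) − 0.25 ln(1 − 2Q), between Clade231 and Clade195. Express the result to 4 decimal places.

0.4885

Mismatches occur at site 1 (T/C, transition), site 4 (T/C, transition), site 7 (G/A, transition), site 11 (A/G, transition), site 12 (G/A, transition), site 14 (G/C, transversion), site 16 (A/G, transition), site 17 (C/G, transversion), site 20 (C/T, transition), site 22 (C/G, transversion), site 24 (C/G, transversion), site 29 (T/C, transition).
Of the 12 differences, 8 transitions and 4 transversions over 35 sites: P = 8/35 = 0.228571, Q = 4/35 = 0.114286.
d = −0.5·ln(0.428572) − 0.25·ln(0.771428) = −0.5·(-0.847297) − 0.25·(-0.259512) = 0.4885.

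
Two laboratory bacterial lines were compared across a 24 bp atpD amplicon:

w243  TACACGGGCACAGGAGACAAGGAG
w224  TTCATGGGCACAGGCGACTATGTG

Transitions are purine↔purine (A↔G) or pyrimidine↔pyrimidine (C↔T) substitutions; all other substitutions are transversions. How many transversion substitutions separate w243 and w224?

5

Differing sites — 2:A/T (Tv); 5:C/T (Ti); 15:A/C (Tv); 19:A/T (Tv); 21:G/T (Tv); 23:A/T (Tv).
Of the 6 differences, 1 transition and 5 transversions, so the answer is 5.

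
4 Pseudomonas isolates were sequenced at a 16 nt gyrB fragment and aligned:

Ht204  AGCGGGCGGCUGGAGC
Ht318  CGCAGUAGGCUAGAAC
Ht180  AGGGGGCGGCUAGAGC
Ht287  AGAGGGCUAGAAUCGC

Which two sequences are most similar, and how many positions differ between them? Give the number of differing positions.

Pairwise Hamming distances:
  Ht204 vs Ht318: 6
  Ht204 vs Ht180: 2
  Ht204 vs Ht287: 8
  Ht318 vs Ht180: 6
  Ht318 vs Ht287: 12
  Ht180 vs Ht287: 7
The smallest is 2, between Ht204 and Ht180.

2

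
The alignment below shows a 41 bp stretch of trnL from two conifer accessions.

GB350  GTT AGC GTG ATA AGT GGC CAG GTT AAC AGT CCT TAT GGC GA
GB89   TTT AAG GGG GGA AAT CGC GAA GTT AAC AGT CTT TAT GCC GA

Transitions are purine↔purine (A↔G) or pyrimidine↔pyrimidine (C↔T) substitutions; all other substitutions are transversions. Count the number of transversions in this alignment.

Differing sites — 1:G/T (Tv); 5:G/A (Ti); 6:C/G (Tv); 8:T/G (Tv); 10:A/G (Ti); 11:T/G (Tv); 14:G/A (Ti); 16:G/C (Tv); 19:C/G (Tv); 21:G/A (Ti); 32:C/T (Ti); 38:G/C (Tv).
Of the 12 differences, 5 transitions and 7 transversions, so the answer is 7.

7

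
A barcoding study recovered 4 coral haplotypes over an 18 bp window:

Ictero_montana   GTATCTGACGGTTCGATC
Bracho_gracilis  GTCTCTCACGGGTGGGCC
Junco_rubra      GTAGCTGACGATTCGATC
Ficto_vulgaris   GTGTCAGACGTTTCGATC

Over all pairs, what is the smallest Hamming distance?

Pairwise Hamming distances:
  Ictero_montana vs Bracho_gracilis: 6
  Ictero_montana vs Junco_rubra: 2
  Ictero_montana vs Ficto_vulgaris: 3
  Bracho_gracilis vs Junco_rubra: 8
  Bracho_gracilis vs Ficto_vulgaris: 8
  Junco_rubra vs Ficto_vulgaris: 4
The smallest is 2, between Ictero_montana and Junco_rubra.

2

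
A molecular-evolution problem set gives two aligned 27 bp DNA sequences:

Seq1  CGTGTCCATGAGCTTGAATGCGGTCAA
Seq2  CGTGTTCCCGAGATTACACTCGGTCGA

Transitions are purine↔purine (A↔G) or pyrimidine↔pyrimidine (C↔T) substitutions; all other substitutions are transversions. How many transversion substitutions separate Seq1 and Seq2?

4

The sequences differ at positions 6 (C/T, transition), 8 (A/C, transversion), 9 (T/C, transition), 13 (C/A, transversion), 16 (G/A, transition), 17 (A/C, transversion), 19 (T/C, transition), 20 (G/T, transversion), 26 (A/G, transition).
Of the 9 differences, 5 transitions and 4 transversions, so the answer is 4.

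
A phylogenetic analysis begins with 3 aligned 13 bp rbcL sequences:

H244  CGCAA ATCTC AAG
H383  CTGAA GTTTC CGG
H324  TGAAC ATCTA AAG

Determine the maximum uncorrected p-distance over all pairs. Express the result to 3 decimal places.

Pairwise Hamming distances:
  H244 vs H383: 6
  H244 vs H324: 4
  H383 vs H324: 9
The largest is 9 mismatches, between H383 and H324; p = 9/13 = 0.692.

0.692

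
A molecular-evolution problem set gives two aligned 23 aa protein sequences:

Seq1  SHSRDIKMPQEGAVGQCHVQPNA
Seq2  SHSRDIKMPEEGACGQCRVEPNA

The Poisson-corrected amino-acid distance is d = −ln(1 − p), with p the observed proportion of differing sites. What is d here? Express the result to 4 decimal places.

0.1911

Mismatches occur at site 10 (Q↔E), site 14 (V↔C), site 18 (H↔R), site 20 (Q↔E).
p = 4/23 = 0.173913.
d = −ln(1 − 0.173913) = −ln(0.826087) = 0.1911.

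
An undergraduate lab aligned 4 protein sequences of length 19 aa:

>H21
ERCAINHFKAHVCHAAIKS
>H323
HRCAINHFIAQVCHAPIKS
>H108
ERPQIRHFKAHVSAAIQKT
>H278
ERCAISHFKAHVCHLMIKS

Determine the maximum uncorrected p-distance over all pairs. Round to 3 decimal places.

0.579

Pairwise Hamming distances:
  H21 vs H323: 4
  H21 vs H108: 8
  H21 vs H278: 3
  H323 vs H108: 11
  H323 vs H278: 6
  H108 vs H278: 9
The largest is 11 mismatches, between H323 and H108; p = 11/19 = 0.579.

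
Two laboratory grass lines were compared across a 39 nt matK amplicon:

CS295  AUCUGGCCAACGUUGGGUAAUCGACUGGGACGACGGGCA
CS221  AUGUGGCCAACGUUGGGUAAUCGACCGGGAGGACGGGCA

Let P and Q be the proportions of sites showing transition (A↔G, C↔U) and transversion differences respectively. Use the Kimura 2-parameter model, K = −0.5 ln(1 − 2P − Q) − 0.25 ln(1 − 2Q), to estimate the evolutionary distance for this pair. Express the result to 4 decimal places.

0.0812

The sequences differ at positions 3 (C/G, transversion), 26 (U/C, transition), 31 (C/G, transversion).
Of the 3 differences, 1 transition and 2 transversions over 39 sites: P = 1/39 = 0.025641, Q = 2/39 = 0.051282.
d = −0.5·ln(0.897436) − 0.25·ln(0.897436) = −0.5·(-0.108213) − 0.25·(-0.108213) = 0.0812.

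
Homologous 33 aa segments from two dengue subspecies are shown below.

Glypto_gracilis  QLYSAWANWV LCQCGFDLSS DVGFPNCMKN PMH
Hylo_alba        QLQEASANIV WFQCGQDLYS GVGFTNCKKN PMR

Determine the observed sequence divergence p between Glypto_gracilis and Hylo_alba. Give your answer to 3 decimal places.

0.364

Differing sites — 3:Y/Q; 4:S/E; 6:W/S; 9:W/I; 11:L/W; 12:C/F; 16:F/Q; 19:S/Y; 21:D/G; 25:P/T; 28:M/K; 33:H/R.
There are 12 differences over 33 sites, so p = 12/33 = 0.364.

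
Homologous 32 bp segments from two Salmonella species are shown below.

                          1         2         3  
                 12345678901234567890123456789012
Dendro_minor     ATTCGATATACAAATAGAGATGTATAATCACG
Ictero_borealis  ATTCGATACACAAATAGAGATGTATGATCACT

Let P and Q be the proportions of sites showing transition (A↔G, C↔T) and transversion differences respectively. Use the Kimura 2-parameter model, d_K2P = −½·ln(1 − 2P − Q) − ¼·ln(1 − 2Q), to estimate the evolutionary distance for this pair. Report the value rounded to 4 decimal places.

0.1011

Differing sites — 9:T/C (Ti); 26:A/G (Ti); 32:G/T (Tv).
Of the 3 differences, 2 transitions and 1 transversion over 32 sites: P = 2/32 = 0.062500, Q = 1/32 = 0.031250.
d = −0.5·ln(0.843750) − 0.25·ln(0.937500) = −0.5·(-0.169899) − 0.25·(-0.064539) = 0.1011.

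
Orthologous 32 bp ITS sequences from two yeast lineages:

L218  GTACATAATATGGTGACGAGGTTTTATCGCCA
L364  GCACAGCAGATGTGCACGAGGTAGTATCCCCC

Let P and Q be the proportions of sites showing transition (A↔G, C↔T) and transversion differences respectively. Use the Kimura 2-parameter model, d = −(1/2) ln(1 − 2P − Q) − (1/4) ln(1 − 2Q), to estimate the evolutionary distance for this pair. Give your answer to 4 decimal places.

0.4802

Mismatches occur at site 2 (T↔C, transition), site 6 (T↔G, transversion), site 7 (A↔C, transversion), site 9 (T↔G, transversion), site 13 (G↔T, transversion), site 14 (T↔G, transversion), site 15 (G↔C, transversion), site 23 (T↔A, transversion), site 24 (T↔G, transversion), site 29 (G↔C, transversion), site 32 (A↔C, transversion).
Of the 11 differences, 1 transition and 10 transversions over 32 sites: P = 1/32 = 0.031250, Q = 10/32 = 0.312500.
d = −0.5·ln(0.625000) − 0.25·ln(0.375000) = −0.5·(-0.470004) − 0.25·(-0.980829) = 0.4802.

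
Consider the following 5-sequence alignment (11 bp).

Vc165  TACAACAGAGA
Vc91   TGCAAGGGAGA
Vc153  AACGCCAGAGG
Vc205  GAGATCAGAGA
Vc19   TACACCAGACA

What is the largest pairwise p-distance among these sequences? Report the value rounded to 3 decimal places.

Pairwise Hamming distances:
  Vc165 vs Vc91: 3
  Vc165 vs Vc153: 4
  Vc165 vs Vc205: 3
  Vc165 vs Vc19: 2
  Vc91 vs Vc153: 7
  Vc91 vs Vc205: 6
  Vc91 vs Vc19: 5
  Vc153 vs Vc205: 5
  Vc153 vs Vc19: 4
  Vc205 vs Vc19: 4
The largest is 7 mismatches, between Vc91 and Vc153; p = 7/11 = 0.636.

0.636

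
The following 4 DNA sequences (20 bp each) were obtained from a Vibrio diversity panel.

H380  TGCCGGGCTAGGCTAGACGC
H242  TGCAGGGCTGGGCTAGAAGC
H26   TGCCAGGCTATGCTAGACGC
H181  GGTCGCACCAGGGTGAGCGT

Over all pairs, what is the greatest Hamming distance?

Pairwise Hamming distances:
  H380 vs H242: 3
  H380 vs H26: 2
  H380 vs H181: 10
  H242 vs H26: 5
  H242 vs H181: 13
  H26 vs H181: 12
The largest is 13, between H242 and H181.

13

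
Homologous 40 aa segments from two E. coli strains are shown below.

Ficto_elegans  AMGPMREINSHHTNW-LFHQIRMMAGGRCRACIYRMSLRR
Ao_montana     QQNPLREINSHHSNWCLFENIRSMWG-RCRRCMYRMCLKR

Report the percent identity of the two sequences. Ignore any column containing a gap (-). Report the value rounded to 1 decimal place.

Excluding the 2 gap columns leaves 38 comparable sites.
The sequences differ at positions 1 (A/Q), 2 (M/Q), 3 (G/N), 5 (M/L), 13 (T/S), 19 (H/E), 20 (Q/N), 23 (M/S), 25 (A/W), 31 (A/R), 33 (I/M), 37 (S/C), 39 (R/K).
25 of the 38 comparable sites match, so the percent identity is 25/38 × 100 = 65.8%.

65.8%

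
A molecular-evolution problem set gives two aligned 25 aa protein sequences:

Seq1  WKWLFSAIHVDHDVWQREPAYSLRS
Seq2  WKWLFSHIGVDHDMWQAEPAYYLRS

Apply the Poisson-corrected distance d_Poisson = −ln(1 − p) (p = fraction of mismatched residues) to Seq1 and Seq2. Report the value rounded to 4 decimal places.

Mismatches occur at site 7 (A→H), site 9 (H→G), site 14 (V→M), site 17 (R→A), site 22 (S→Y).
p = 5/25 = 0.200000.
d = −ln(1 − 0.200000) = −ln(0.800000) = 0.2231.

0.2231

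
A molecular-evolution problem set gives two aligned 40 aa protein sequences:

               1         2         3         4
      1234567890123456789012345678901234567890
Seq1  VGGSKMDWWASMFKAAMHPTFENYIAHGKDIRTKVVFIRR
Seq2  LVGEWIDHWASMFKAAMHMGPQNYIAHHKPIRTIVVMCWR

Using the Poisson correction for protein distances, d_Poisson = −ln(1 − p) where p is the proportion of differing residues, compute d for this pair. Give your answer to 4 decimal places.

0.5108

The sequences differ at positions 1 (V/L), 2 (G/V), 4 (S/E), 5 (K/W), 6 (M/I), 8 (W/H), 19 (P/M), 20 (T/G), 21 (F/P), 22 (E/Q), 28 (G/H), 30 (D/P), 34 (K/I), 37 (F/M), 38 (I/C), 39 (R/W).
p = 16/40 = 0.400000.
d = −ln(1 − 0.400000) = −ln(0.600000) = 0.5108.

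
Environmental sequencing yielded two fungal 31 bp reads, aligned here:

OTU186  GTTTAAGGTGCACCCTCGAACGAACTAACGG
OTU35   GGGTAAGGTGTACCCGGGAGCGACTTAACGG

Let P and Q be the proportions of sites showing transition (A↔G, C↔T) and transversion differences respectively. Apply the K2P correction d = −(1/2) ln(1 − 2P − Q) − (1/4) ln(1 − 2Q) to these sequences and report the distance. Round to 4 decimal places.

0.3165

Mismatches occur at site 2 (T→G, transversion), site 3 (T→G, transversion), site 11 (C→T, transition), site 16 (T→G, transversion), site 17 (C→G, transversion), site 20 (A→G, transition), site 24 (A→C, transversion), site 25 (C→T, transition).
Of the 8 differences, 3 transitions and 5 transversions over 31 sites: P = 3/31 = 0.096774, Q = 5/31 = 0.161290.
d = −0.5·ln(0.645162) − 0.25·ln(0.677420) = −0.5·(-0.438254) − 0.25·(-0.389464) = 0.3165.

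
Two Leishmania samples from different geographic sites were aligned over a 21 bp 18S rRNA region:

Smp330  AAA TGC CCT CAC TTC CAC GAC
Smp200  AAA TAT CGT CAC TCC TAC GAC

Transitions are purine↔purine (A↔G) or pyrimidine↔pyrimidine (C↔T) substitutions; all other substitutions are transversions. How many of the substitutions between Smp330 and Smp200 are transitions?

4

Mismatches occur at site 5 (G↔A, transition), site 6 (C↔T, transition), site 8 (C↔G, transversion), site 14 (T↔C, transition), site 16 (C↔T, transition).
Of the 5 differences, 4 transitions and 1 transversion, so the answer is 4.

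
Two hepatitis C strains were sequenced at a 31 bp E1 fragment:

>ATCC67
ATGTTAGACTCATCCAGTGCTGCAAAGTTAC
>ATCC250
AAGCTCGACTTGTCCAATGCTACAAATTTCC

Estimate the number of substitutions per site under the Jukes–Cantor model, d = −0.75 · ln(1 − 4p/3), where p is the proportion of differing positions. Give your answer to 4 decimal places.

Differing sites — 2:T/A; 4:T/C; 6:A/C; 11:C/T; 12:A/G; 17:G/A; 22:G/A; 27:G/T; 30:A/C.
p = 9/31 = 0.290323.
d = −0.75 · ln(1 − (4/3)·0.290323) = −0.75 · ln(0.612903) = −0.75 · (-0.489549) = 0.3672.

0.3672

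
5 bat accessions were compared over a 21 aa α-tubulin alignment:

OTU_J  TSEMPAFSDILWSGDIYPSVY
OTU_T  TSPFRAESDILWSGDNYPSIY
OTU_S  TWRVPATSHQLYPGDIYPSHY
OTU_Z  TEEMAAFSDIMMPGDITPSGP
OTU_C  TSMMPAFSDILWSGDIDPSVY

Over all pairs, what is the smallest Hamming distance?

2

Pairwise Hamming distances:
  OTU_J vs OTU_T: 6
  OTU_J vs OTU_S: 9
  OTU_J vs OTU_Z: 8
  OTU_J vs OTU_C: 2
  OTU_T vs OTU_S: 11
  OTU_T vs OTU_Z: 12
  OTU_T vs OTU_C: 7
  OTU_S vs OTU_Z: 12
  OTU_S vs OTU_C: 10
  OTU_Z vs OTU_C: 9
The smallest is 2, between OTU_J and OTU_C.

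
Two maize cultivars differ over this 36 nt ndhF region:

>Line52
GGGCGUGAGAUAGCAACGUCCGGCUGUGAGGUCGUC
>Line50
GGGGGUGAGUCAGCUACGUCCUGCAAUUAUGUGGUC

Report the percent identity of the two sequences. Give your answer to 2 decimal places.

Differing sites — 4:C/G; 10:A/U; 11:U/C; 15:A/U; 22:G/U; 25:U/A; 26:G/A; 28:G/U; 30:G/U; 33:C/G.
26 of the 36 sites match, so the percent identity is 26/36 × 100 = 72.22%.

72.22%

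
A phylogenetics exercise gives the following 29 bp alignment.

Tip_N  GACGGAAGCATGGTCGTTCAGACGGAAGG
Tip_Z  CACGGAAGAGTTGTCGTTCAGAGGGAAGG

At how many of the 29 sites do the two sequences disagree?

The sequences differ at positions 1 (G/C), 9 (C/A), 10 (A/G), 12 (G/T), 23 (C/G).
That gives 5 mismatches out of 29 aligned sites, so the Hamming distance is 5.

5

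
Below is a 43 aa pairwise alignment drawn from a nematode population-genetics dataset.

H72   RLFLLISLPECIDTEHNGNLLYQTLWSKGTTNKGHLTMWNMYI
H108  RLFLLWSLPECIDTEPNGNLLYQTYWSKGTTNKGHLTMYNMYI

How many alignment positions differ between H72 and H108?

4

The sequences differ at positions 6 (I/W), 16 (H/P), 25 (L/Y), 39 (W/Y).
That gives 4 mismatches out of 43 aligned sites, so the Hamming distance is 4.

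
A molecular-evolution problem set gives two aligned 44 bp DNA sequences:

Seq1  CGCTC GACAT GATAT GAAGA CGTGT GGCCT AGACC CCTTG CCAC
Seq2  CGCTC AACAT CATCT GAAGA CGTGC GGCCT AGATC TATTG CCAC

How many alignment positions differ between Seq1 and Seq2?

Differing sites — 6:G/A; 11:G/C; 14:A/C; 25:T/C; 34:C/T; 36:C/T; 37:C/A.
That gives 7 mismatches out of 44 aligned sites, so the Hamming distance is 7.

7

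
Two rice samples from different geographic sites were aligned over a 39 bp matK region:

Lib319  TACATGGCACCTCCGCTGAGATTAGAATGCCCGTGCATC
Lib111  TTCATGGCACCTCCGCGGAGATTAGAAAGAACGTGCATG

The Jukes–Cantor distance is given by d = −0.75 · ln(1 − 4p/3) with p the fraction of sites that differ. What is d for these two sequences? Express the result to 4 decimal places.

0.1722

Mismatches occur at site 2 (A/T), site 17 (T/G), site 28 (T/A), site 30 (C/A), site 31 (C/A), site 39 (C/G).
p = 6/39 = 0.153846.
d = −0.75 · ln(1 − (4/3)·0.153846) = −0.75 · ln(0.794872) = −0.75 · (-0.229574) = 0.1722.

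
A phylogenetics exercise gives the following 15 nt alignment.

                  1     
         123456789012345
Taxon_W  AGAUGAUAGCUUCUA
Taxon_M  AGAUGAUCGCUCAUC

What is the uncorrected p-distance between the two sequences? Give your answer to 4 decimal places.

0.2667

The sequences differ at positions 8 (A/C), 12 (U/C), 13 (C/A), 15 (A/C).
There are 4 differences over 15 sites, so p = 4/15 = 0.2667.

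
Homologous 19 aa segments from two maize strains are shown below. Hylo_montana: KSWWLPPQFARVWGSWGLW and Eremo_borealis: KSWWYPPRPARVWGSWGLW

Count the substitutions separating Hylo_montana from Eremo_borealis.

Differing sites — 5:L/Y; 8:Q/R; 9:F/P.
That gives 3 mismatches out of 19 aligned sites, so the Hamming distance is 3.

3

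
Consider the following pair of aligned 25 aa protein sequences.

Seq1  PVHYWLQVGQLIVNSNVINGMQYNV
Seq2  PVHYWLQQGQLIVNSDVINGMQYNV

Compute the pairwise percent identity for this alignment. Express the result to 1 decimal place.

92.0%

Differing sites — 8:V/Q; 16:N/D.
23 of the 25 sites match, so the percent identity is 23/25 × 100 = 92.0%.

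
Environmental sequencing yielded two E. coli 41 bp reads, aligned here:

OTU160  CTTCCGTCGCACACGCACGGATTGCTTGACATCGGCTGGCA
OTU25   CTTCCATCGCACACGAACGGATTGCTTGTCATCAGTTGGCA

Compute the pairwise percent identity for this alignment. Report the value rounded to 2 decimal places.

The sequences differ at positions 6 (G/A), 16 (C/A), 29 (A/T), 34 (G/A), 36 (C/T).
36 of the 41 sites match, so the percent identity is 36/41 × 100 = 87.80%.

87.80%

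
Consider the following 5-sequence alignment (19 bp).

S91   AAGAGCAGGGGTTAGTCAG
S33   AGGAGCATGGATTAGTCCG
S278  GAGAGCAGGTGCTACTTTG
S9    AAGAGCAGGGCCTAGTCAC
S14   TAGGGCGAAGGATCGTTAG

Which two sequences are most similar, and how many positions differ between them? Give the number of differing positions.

3

Pairwise Hamming distances:
  S91 vs S33: 4
  S91 vs S278: 6
  S91 vs S9: 3
  S91 vs S14: 8
  S33 vs S278: 9
  S33 vs S9: 6
  S33 vs S14: 11
  S278 vs S9: 7
  S278 vs S14: 10
  S9 vs S14: 10
The smallest is 3, between S91 and S9.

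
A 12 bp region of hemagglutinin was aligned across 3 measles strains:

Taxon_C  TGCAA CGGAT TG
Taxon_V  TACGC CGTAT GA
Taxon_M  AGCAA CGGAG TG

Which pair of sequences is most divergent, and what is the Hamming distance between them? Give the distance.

8

Pairwise Hamming distances:
  Taxon_C vs Taxon_V: 6
  Taxon_C vs Taxon_M: 2
  Taxon_V vs Taxon_M: 8
The largest is 8, between Taxon_V and Taxon_M.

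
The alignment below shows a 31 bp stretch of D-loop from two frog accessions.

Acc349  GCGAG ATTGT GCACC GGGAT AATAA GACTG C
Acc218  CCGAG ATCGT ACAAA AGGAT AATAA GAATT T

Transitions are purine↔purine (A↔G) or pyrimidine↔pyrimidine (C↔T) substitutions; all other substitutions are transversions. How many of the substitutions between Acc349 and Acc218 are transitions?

The sequences differ at positions 1 (G/C, transversion), 8 (T/C, transition), 11 (G/A, transition), 14 (C/A, transversion), 15 (C/A, transversion), 16 (G/A, transition), 28 (C/A, transversion), 30 (G/T, transversion), 31 (C/T, transition).
Of the 9 differences, 4 transitions and 5 transversions, so the answer is 4.

4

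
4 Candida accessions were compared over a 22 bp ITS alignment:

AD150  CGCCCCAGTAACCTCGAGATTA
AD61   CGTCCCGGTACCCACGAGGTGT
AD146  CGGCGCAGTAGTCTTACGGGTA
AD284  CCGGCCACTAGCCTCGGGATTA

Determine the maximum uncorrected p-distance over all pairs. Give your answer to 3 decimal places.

0.545

Pairwise Hamming distances:
  AD150 vs AD61: 7
  AD150 vs AD146: 9
  AD150 vs AD284: 6
  AD61 vs AD146: 12
  AD61 vs AD284: 11
  AD146 vs AD284: 10
The largest is 12 mismatches, between AD61 and AD146; p = 12/22 = 0.545.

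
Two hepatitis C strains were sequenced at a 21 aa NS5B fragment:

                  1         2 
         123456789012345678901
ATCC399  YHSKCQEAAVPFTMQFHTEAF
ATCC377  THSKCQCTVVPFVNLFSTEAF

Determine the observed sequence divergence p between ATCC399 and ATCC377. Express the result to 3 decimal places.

Mismatches occur at site 1 (Y/T), site 7 (E/C), site 8 (A/T), site 9 (A/V), site 13 (T/V), site 14 (M/N), site 15 (Q/L), site 17 (H/S).
There are 8 differences over 21 sites, so p = 8/21 = 0.381.

0.381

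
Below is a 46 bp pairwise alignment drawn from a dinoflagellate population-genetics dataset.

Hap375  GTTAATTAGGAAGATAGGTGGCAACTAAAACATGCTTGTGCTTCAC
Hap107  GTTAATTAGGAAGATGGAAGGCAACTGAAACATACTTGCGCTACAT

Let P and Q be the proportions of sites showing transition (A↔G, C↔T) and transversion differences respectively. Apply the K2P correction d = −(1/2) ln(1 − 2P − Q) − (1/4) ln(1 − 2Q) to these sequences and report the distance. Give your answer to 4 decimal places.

0.2042

The sequences differ at positions 16 (A/G, transition), 18 (G/A, transition), 19 (T/A, transversion), 27 (A/G, transition), 34 (G/A, transition), 39 (T/C, transition), 43 (T/A, transversion), 46 (C/T, transition).
Of the 8 differences, 6 transitions and 2 transversions over 46 sites: P = 6/46 = 0.130435, Q = 2/46 = 0.043478.
d = −0.5·ln(0.695652) − 0.25·ln(0.913044) = −0.5·(-0.362906) − 0.25·(-0.090971) = 0.2042.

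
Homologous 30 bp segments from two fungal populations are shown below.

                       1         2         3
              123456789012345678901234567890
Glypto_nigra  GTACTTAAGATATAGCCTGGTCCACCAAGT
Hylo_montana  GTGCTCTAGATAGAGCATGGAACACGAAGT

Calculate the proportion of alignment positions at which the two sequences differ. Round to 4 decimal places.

0.2667

Mismatches occur at site 3 (A→G), site 6 (T→C), site 7 (A→T), site 13 (T→G), site 17 (C→A), site 21 (T→A), site 22 (C→A), site 26 (C→G).
There are 8 differences over 30 sites, so p = 8/30 = 0.2667.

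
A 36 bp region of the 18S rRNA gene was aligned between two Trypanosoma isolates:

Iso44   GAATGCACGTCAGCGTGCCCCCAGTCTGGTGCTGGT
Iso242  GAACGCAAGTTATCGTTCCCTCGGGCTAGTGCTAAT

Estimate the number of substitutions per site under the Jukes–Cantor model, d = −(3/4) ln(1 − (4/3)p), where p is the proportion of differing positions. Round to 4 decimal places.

0.3924

The sequences differ at positions 4 (T/C), 8 (C/A), 11 (C/T), 13 (G/T), 17 (G/T), 21 (C/T), 23 (A/G), 25 (T/G), 28 (G/A), 34 (G/A), 35 (G/A).
p = 11/36 = 0.305556.
d = −0.75 · ln(1 − (4/3)·0.305556) = −0.75 · ln(0.592592) = −0.75 · (-0.523249) = 0.3924.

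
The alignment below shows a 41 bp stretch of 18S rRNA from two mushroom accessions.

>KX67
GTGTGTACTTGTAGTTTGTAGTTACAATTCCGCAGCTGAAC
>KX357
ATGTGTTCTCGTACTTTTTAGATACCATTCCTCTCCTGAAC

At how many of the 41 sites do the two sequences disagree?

The sequences differ at positions 1 (G/A), 7 (A/T), 10 (T/C), 14 (G/C), 18 (G/T), 22 (T/A), 26 (A/C), 32 (G/T), 34 (A/T), 35 (G/C).
That gives 10 mismatches out of 41 aligned sites, so the Hamming distance is 10.

10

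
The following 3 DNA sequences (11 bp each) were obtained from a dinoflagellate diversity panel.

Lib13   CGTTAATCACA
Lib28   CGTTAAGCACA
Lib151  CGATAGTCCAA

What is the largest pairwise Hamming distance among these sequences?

5

Pairwise Hamming distances:
  Lib13 vs Lib28: 1
  Lib13 vs Lib151: 4
  Lib28 vs Lib151: 5
The largest is 5, between Lib28 and Lib151.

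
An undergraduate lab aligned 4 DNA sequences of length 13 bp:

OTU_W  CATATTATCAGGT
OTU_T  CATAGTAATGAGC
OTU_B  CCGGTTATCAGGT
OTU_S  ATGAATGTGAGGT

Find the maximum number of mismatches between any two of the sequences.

10

Pairwise Hamming distances:
  OTU_W vs OTU_T: 6
  OTU_W vs OTU_B: 3
  OTU_W vs OTU_S: 6
  OTU_T vs OTU_B: 9
  OTU_T vs OTU_S: 10
  OTU_B vs OTU_S: 6
The largest is 10, between OTU_T and OTU_S.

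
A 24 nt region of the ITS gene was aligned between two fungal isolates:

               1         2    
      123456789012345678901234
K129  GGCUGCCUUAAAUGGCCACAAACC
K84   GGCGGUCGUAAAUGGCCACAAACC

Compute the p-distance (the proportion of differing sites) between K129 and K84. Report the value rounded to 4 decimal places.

The sequences differ at positions 4 (U/G), 6 (C/U), 8 (U/G).
There are 3 differences over 24 sites, so p = 3/24 = 0.1250.

0.1250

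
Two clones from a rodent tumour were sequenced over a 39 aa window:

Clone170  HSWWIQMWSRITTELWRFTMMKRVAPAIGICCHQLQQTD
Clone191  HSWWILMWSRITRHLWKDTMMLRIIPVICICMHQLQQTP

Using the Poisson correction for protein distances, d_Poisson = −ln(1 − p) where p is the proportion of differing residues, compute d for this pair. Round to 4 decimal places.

0.3677

The sequences differ at positions 6 (Q/L), 13 (T/R), 14 (E/H), 17 (R/K), 18 (F/D), 22 (K/L), 24 (V/I), 25 (A/I), 27 (A/V), 29 (G/C), 32 (C/M), 39 (D/P).
p = 12/39 = 0.307692.
d = −ln(1 − 0.307692) = −ln(0.692308) = 0.3677.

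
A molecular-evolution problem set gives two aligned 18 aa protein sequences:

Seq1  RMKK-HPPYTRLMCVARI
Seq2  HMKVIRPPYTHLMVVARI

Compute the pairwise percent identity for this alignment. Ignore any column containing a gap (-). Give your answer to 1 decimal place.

Excluding the 1 gap column leaves 17 comparable sites.
Mismatches occur at site 1 (R↔H), site 4 (K↔V), site 6 (H↔R), site 11 (R↔H), site 14 (C↔V).
12 of the 17 comparable sites match, so the percent identity is 12/17 × 100 = 70.6%.

70.6%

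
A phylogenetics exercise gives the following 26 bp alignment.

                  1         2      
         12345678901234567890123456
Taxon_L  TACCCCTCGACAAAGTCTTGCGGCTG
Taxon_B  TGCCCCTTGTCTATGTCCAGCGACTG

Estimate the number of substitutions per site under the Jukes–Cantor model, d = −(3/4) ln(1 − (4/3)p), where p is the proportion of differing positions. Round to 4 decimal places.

Differing sites — 2:A/G; 8:C/T; 10:A/T; 12:A/T; 14:A/T; 18:T/C; 19:T/A; 23:G/A.
p = 8/26 = 0.307692.
d = −0.75 · ln(1 − (4/3)·0.307692) = −0.75 · ln(0.589744) = −0.75 · (-0.528067) = 0.3961.

0.3961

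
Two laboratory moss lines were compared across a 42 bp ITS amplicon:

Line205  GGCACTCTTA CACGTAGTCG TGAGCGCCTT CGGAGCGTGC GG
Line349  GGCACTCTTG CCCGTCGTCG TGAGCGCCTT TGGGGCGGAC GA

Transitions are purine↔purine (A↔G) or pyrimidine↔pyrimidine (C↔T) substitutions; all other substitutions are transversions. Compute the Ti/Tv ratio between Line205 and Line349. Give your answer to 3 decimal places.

Mismatches occur at site 10 (A/G, transition), site 12 (A/C, transversion), site 16 (A/C, transversion), site 31 (C/T, transition), site 34 (A/G, transition), site 38 (T/G, transversion), site 39 (G/A, transition), site 42 (G/A, transition).
Of the 8 differences, 5 transitions and 3 transversions, so Ti/Tv = 5/3 = 1.667.

1.667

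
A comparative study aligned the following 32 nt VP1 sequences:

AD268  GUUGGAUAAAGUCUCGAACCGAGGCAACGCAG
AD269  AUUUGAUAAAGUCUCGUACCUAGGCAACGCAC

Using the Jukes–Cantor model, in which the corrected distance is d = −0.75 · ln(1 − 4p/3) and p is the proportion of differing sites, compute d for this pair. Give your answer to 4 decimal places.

0.1752

The sequences differ at positions 1 (G/A), 4 (G/U), 17 (A/U), 21 (G/U), 32 (G/C).
p = 5/32 = 0.156250.
d = −0.75 · ln(1 − (4/3)·0.156250) = −0.75 · ln(0.791667) = −0.75 · (-0.233614) = 0.1752.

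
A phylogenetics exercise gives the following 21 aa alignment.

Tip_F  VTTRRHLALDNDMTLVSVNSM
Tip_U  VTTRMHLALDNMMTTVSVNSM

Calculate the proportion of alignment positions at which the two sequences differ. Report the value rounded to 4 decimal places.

The sequences differ at positions 5 (R/M), 12 (D/M), 15 (L/T).
There are 3 differences over 21 sites, so p = 3/21 = 0.1429.

0.1429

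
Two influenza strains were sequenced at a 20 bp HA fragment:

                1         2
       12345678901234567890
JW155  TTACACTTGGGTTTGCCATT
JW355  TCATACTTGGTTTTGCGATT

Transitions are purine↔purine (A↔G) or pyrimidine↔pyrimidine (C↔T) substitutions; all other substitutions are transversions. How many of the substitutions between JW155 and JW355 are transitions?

Differing sites — 2:T/C (Ti); 4:C/T (Ti); 11:G/T (Tv); 17:C/G (Tv).
Of the 4 differences, 2 transitions and 2 transversions, so the answer is 2.

2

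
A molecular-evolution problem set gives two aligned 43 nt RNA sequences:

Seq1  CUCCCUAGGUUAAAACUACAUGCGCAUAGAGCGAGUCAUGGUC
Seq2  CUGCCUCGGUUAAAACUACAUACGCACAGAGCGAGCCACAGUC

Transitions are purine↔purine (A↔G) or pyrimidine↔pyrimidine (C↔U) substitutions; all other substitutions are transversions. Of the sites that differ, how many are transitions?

Mismatches occur at site 3 (C↔G, transversion), site 7 (A↔C, transversion), site 22 (G↔A, transition), site 27 (U↔C, transition), site 36 (U↔C, transition), site 39 (U↔C, transition), site 40 (G↔A, transition).
Of the 7 differences, 5 transitions and 2 transversions, so the answer is 5.

5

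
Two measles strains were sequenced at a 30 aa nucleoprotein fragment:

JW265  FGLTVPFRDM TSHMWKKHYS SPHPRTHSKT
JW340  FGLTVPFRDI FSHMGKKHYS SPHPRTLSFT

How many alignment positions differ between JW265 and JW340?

Mismatches occur at site 10 (M/I), site 11 (T/F), site 15 (W/G), site 27 (H/L), site 29 (K/F).
That gives 5 mismatches out of 30 aligned sites, so the Hamming distance is 5.

5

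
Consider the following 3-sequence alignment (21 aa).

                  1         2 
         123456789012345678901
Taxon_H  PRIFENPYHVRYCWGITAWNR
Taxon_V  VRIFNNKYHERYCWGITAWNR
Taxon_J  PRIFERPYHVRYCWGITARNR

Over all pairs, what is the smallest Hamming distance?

Pairwise Hamming distances:
  Taxon_H vs Taxon_V: 4
  Taxon_H vs Taxon_J: 2
  Taxon_V vs Taxon_J: 6
The smallest is 2, between Taxon_H and Taxon_J.

2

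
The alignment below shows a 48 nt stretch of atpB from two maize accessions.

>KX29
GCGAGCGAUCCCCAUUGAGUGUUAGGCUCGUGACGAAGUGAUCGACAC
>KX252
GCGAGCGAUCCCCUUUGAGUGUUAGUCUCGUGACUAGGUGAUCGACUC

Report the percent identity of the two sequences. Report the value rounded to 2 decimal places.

89.58%

The sequences differ at positions 14 (A/U), 26 (G/U), 35 (G/U), 37 (A/G), 47 (A/U).
43 of the 48 sites match, so the percent identity is 43/48 × 100 = 89.58%.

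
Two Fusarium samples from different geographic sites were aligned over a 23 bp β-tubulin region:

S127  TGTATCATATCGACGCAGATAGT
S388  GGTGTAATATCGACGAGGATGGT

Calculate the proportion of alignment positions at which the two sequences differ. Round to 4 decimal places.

Mismatches occur at site 1 (T/G), site 4 (A/G), site 6 (C/A), site 16 (C/A), site 17 (A/G), site 21 (A/G).
There are 6 differences over 23 sites, so p = 6/23 = 0.2609.

0.2609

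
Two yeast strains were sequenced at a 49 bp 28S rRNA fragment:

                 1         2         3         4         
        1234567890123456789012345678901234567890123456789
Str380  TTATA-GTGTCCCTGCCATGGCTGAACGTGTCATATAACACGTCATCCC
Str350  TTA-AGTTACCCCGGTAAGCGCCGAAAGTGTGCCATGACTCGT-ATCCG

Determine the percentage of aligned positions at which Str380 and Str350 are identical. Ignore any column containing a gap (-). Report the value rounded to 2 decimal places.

65.22%

Excluding the 3 gap columns leaves 46 comparable sites.
Mismatches occur at site 7 (G↔T), site 9 (G↔A), site 10 (T↔C), site 14 (T↔G), site 16 (C↔T), site 17 (C↔A), site 19 (T↔G), site 20 (G↔C), site 23 (T↔C), site 27 (C↔A), site 32 (C↔G), site 33 (A↔C), site 34 (T↔C), site 37 (A↔G), site 40 (A↔T), site 49 (C↔G).
30 of the 46 comparable sites match, so the percent identity is 30/46 × 100 = 65.22%.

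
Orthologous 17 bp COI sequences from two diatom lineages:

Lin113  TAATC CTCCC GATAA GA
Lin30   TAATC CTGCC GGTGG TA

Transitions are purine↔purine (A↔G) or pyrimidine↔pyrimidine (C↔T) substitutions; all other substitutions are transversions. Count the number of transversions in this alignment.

The sequences differ at positions 8 (C/G, transversion), 12 (A/G, transition), 14 (A/G, transition), 15 (A/G, transition), 16 (G/T, transversion).
Of the 5 differences, 3 transitions and 2 transversions, so the answer is 2.

2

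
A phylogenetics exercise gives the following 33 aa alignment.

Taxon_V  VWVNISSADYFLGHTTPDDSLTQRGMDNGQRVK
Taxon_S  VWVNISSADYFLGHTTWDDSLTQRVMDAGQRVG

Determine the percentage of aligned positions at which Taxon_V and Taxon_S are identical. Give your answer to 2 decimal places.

87.88%

The sequences differ at positions 17 (P/W), 25 (G/V), 28 (N/A), 33 (K/G).
29 of the 33 sites match, so the percent identity is 29/33 × 100 = 87.88%.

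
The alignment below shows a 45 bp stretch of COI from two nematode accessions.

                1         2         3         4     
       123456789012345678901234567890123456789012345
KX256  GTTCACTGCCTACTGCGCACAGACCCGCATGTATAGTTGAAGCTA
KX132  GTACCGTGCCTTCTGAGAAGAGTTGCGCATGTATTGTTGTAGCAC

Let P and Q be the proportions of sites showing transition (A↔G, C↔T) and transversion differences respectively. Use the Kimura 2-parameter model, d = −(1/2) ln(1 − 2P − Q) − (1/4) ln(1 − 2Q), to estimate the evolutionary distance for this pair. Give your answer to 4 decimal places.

0.4183

Differing sites — 3:T/A (Tv); 5:A/C (Tv); 6:C/G (Tv); 12:A/T (Tv); 16:C/A (Tv); 18:C/A (Tv); 20:C/G (Tv); 23:A/T (Tv); 24:C/T (Ti); 25:C/G (Tv); 35:A/T (Tv); 40:A/T (Tv); 44:T/A (Tv); 45:A/C (Tv).
Of the 14 differences, 1 transition and 13 transversions over 45 sites: P = 1/45 = 0.022222, Q = 13/45 = 0.288889.
d = −0.5·ln(0.666667) − 0.25·ln(0.422222) = −0.5·(-0.405465) − 0.25·(-0.862224) = 0.4183.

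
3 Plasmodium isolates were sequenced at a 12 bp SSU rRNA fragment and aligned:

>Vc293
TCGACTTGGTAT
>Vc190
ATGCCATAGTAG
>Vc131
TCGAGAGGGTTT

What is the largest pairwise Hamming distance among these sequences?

Pairwise Hamming distances:
  Vc293 vs Vc190: 6
  Vc293 vs Vc131: 4
  Vc190 vs Vc131: 8
The largest is 8, between Vc190 and Vc131.

8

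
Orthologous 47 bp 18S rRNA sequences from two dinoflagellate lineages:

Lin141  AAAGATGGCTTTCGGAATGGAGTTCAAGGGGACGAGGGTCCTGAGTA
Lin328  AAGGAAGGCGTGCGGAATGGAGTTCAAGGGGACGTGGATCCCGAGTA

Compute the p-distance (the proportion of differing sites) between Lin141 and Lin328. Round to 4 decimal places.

Differing sites — 3:A/G; 6:T/A; 10:T/G; 12:T/G; 35:A/T; 38:G/A; 42:T/C.
There are 7 differences over 47 sites, so p = 7/47 = 0.1489.

0.1489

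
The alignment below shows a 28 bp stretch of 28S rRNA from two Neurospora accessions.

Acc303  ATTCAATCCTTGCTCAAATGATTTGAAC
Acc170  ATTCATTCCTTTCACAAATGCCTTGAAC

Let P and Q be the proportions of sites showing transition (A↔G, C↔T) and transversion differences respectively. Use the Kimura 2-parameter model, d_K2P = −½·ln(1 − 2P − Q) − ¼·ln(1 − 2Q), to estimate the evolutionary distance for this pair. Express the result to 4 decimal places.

Mismatches occur at site 6 (A↔T, transversion), site 12 (G↔T, transversion), site 14 (T↔A, transversion), site 21 (A↔C, transversion), site 22 (T↔C, transition).
Of the 5 differences, 1 transition and 4 transversions over 28 sites: P = 1/28 = 0.035714, Q = 4/28 = 0.142857.
d = −0.5·ln(0.785715) − 0.25·ln(0.714286) = −0.5·(-0.241161) − 0.25·(-0.336472) = 0.2047.

0.2047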